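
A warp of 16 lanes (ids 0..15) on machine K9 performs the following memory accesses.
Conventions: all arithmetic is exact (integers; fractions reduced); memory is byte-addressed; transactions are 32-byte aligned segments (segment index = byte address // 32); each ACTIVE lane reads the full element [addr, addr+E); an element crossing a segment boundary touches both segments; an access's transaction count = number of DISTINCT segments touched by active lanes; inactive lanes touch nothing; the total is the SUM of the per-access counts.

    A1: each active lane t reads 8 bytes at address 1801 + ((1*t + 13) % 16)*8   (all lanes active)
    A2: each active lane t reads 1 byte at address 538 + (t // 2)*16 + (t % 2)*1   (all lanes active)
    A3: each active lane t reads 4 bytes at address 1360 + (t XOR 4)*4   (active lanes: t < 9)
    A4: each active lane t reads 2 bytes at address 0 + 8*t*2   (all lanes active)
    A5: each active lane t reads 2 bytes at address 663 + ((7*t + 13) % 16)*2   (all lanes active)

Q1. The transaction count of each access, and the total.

A1: 5 transactions
A2: 5 transactions
A3: 3 transactions
A4: 8 transactions
A5: 2 transactions

Answer: 5,5,3,8,2; total 23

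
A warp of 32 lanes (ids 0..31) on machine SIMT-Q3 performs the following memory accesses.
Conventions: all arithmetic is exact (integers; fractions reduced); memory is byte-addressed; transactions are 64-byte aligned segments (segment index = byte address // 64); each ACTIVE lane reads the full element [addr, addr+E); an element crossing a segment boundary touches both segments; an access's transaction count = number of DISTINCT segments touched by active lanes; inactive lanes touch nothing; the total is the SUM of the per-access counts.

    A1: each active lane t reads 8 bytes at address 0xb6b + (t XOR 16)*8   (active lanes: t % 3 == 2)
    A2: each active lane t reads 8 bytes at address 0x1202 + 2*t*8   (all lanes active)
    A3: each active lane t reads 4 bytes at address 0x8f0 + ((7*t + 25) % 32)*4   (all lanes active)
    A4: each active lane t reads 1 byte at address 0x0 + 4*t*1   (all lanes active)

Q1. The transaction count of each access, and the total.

A1: 5 transactions
A2: 8 transactions
A3: 3 transactions
A4: 2 transactions

Answer: 5,8,3,2; total 18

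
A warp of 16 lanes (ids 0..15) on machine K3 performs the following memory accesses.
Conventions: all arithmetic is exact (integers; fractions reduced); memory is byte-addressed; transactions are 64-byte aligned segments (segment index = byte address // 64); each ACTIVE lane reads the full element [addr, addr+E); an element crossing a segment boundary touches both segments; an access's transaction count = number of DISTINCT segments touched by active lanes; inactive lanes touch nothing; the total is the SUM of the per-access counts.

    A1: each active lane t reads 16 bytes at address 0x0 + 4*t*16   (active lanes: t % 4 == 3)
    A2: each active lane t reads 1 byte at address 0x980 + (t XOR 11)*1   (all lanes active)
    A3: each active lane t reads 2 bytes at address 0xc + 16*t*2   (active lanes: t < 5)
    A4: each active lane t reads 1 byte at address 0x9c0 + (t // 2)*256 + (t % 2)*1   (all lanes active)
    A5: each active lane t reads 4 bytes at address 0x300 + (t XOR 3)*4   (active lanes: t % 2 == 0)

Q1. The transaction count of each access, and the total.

A1: 4 transactions
A2: 1 transaction
A3: 3 transactions
A4: 8 transactions
A5: 1 transaction

Answer: 4,1,3,8,1; total 17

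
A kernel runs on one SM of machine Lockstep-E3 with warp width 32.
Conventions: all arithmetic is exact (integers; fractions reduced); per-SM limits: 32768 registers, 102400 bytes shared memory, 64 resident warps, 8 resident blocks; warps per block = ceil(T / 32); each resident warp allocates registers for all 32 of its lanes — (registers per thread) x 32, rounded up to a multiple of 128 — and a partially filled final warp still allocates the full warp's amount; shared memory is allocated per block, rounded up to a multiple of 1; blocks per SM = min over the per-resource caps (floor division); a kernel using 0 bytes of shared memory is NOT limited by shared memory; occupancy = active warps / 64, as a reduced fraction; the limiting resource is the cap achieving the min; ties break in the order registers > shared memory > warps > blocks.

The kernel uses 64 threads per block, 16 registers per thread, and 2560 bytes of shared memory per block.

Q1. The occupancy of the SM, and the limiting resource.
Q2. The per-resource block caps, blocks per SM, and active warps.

Answer: occupancy 1/4, limited by blocks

registers: 32 blocks
shared memory: 40 blocks
warps: 32 blocks
blocks: 8 blocks

Answer: 8 blocks, 16 active warps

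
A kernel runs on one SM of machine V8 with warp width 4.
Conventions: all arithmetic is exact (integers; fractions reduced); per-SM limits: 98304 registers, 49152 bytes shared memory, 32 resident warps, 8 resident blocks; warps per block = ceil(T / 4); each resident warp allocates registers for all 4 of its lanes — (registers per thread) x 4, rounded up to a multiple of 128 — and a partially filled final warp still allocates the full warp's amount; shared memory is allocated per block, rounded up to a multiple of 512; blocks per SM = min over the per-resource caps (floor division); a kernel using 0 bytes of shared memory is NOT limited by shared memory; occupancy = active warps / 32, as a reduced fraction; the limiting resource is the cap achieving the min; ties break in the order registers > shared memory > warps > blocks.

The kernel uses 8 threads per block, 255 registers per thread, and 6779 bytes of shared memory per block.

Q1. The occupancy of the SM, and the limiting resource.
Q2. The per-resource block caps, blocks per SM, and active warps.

Answer: occupancy 3/8, limited by shared memory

registers: 48 blocks
shared memory: 6 blocks
warps: 16 blocks
blocks: 8 blocks

Answer: 6 blocks, 12 active warps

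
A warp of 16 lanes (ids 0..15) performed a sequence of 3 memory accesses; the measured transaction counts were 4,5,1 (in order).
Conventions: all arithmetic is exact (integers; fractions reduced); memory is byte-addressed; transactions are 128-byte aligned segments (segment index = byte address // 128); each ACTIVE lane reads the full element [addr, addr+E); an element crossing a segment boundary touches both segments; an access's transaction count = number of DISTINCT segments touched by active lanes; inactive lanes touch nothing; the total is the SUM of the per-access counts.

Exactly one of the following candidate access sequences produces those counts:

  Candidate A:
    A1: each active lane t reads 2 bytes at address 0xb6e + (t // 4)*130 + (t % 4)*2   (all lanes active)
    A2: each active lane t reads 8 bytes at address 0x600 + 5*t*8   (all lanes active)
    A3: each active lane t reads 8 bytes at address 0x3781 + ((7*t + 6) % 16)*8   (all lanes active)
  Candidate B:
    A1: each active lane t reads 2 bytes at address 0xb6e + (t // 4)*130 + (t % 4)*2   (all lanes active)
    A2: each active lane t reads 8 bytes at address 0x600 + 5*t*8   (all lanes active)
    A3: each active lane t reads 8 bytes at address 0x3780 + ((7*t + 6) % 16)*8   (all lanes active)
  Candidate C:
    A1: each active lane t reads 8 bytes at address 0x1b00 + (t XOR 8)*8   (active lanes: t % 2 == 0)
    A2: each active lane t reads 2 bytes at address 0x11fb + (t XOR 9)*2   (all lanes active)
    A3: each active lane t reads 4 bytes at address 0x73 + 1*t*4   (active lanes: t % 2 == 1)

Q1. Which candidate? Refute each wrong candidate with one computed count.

A: A3 gives 2 transactions, not 1
C: A1 gives 1 transaction, not 4
B: all counts match (4,5,1)

Answer: B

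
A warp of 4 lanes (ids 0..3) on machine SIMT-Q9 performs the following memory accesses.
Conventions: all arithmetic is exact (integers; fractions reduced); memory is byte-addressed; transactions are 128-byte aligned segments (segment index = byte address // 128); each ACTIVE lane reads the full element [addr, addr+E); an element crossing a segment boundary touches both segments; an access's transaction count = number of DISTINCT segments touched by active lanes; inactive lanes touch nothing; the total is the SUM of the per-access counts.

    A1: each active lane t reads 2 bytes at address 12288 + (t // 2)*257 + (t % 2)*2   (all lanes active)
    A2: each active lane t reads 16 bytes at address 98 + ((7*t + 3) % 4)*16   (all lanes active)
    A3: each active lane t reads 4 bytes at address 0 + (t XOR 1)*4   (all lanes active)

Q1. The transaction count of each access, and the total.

A1: 2 transactions
A2: 2 transactions
A3: 1 transaction

Answer: 2,2,1; total 5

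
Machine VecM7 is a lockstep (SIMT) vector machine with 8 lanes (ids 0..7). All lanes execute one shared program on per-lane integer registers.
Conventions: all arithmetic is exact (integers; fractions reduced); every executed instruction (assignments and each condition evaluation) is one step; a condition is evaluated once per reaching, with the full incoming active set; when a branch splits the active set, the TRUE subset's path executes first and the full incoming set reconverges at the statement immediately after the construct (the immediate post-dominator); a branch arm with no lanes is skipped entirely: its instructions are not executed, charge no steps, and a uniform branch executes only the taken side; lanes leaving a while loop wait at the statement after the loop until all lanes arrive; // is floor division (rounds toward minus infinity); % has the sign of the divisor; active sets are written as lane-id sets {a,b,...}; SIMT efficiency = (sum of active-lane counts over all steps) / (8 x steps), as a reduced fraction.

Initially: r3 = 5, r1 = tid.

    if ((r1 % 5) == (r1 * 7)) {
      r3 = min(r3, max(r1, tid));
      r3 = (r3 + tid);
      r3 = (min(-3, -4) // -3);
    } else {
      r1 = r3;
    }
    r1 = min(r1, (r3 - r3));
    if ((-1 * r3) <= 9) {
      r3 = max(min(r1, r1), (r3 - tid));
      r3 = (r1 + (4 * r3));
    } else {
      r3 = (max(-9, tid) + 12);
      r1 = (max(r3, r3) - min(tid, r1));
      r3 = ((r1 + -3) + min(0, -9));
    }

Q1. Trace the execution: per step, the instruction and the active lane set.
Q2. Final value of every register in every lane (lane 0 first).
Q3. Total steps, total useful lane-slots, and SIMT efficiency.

step 0: eval ((r1 % 5) == (r1 * 7))  {0,1,2,3,4,5,6,7}
step 1: r3 <- min(r3, max(r1, tid))  {0}
step 2: r3 <- (r3 + tid)             {0}
step 3: r3 <- (min(-3, -4) // -3)    {0}
step 4: r1 <- r3                     {1,2,3,4,5,6,7}
step 5: r1 <- min(r1, (r3 - r3))     {0,1,2,3,4,5,6,7}
step 6: eval ((-1 * r3) <= 9)        {0,1,2,3,4,5,6,7}
step 7: r3 <- max(min(r1, r1), (r3 - tid)) {0,1,2,3,4,5,6,7}
step 8: r3 <- (r1 + (4 * r3))        {0,1,2,3,4,5,6,7}

Answer: 9 steps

r3: 4,16,12,8,4,0,0,0
r1: 0,0,0,0,0,0,0,0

steps = 9; useful = 50; efficiency = 50/72 = 25/36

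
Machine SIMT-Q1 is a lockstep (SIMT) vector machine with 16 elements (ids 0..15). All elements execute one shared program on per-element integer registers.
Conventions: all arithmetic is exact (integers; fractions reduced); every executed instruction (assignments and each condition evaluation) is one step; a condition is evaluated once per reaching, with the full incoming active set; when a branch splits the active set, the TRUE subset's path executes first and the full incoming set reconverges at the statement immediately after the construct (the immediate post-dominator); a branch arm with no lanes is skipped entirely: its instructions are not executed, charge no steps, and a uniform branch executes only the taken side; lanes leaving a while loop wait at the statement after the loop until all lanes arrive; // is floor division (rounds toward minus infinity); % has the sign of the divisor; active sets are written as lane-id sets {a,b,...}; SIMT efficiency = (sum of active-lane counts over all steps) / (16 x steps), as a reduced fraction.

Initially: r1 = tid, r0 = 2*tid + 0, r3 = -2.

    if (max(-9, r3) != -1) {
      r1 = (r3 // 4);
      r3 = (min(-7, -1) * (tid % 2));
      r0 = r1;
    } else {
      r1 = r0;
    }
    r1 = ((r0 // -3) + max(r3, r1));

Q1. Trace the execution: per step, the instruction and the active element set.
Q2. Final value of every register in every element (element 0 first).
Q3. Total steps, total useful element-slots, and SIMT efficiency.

step 0: eval (max(-9, r3) != -1)     {0,1,2,3,4,5,6,7,8,9,10,11,12,13,14,15}
step 1: r1 <- (r3 // 4)              {0,1,2,3,4,5,6,7,8,9,10,11,12,13,14,15}
step 2: r3 <- (min(-7, -1) * (tid % 2)) {0,1,2,3,4,5,6,7,8,9,10,11,12,13,14,15}
step 3: r0 <- r1                     {0,1,2,3,4,5,6,7,8,9,10,11,12,13,14,15}
step 4: r1 <- ((r0 // -3) + max(r3, r1)) {0,1,2,3,4,5,6,7,8,9,10,11,12,13,14,15}

Answer: 5 steps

r1: 0,-1,0,-1,0,-1,0,-1,0,-1,0,-1,0,-1,0,-1
r0: -1,-1,-1,-1,-1,-1,-1,-1,-1,-1,-1,-1,-1,-1,-1,-1
r3: 0,-7,0,-7,0,-7,0,-7,0,-7,0,-7,0,-7,0,-7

steps = 5; useful = 80; efficiency = 80/80 = 1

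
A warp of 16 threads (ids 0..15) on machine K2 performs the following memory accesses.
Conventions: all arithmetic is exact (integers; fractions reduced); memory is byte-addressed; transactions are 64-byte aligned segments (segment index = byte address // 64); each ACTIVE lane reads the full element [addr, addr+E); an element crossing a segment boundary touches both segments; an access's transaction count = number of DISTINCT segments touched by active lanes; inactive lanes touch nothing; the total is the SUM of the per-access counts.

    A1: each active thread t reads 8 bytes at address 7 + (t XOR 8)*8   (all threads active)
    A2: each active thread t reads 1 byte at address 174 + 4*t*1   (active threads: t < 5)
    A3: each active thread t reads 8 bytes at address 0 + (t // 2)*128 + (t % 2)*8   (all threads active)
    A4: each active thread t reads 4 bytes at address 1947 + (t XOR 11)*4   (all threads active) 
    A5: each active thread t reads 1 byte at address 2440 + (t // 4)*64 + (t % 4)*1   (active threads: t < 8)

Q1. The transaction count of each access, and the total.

A1: 3 transactions
A2: 1 transaction
A3: 8 transactions
A4: 2 transactions
A5: 2 transactions

Answer: 3,1,8,2,2; total 16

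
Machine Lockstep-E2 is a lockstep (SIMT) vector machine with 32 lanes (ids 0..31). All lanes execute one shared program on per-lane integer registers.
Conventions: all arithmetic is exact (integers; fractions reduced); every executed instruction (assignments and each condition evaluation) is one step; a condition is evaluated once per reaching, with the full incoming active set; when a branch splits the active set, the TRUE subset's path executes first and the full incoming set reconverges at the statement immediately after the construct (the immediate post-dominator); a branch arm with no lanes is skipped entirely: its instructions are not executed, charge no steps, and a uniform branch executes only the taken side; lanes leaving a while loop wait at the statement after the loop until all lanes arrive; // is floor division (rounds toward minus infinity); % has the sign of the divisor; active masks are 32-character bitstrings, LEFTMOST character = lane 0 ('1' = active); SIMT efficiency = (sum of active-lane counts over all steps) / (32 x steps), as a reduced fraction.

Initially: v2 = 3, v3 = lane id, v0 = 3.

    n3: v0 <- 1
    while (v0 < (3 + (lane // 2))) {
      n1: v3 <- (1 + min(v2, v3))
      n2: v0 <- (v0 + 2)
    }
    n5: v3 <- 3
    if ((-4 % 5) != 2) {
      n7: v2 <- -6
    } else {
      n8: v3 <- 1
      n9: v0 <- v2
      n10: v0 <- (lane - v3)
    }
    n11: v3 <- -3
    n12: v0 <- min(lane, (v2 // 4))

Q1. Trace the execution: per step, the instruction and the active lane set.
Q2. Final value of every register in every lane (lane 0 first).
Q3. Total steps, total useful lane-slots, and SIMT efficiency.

step 0: v0 <- 1                      11111111111111111111111111111111
step 1: eval (v0 < (3 + (lane // 2))) 11111111111111111111111111111111
step 2: v3 <- (1 + min(v2, v3))      11111111111111111111111111111111
step 3: v0 <- (v0 + 2)               11111111111111111111111111111111
step 4: eval (v0 < (3 + (lane // 2))) 11111111111111111111111111111111
step 5: v3 <- (1 + min(v2, v3))      00111111111111111111111111111111
step 6: v0 <- (v0 + 2)               00111111111111111111111111111111
step 7: eval (v0 < (3 + (lane // 2))) 00111111111111111111111111111111
step 8: v3 <- (1 + min(v2, v3))      00000011111111111111111111111111
step 9: v0 <- (v0 + 2)               00000011111111111111111111111111
step 10: eval (v0 < (3 + (lane // 2))) 00000011111111111111111111111111
step 11: v3 <- (1 + min(v2, v3))      00000000001111111111111111111111
step 12: v0 <- (v0 + 2)               00000000001111111111111111111111
step 13: eval (v0 < (3 + (lane // 2))) 00000000001111111111111111111111
step 14: v3 <- (1 + min(v2, v3))      00000000000000111111111111111111
step 15: v0 <- (v0 + 2)               00000000000000111111111111111111
step 16: eval (v0 < (3 + (lane // 2))) 00000000000000111111111111111111
step 17: v3 <- (1 + min(v2, v3))      00000000000000000011111111111111
step 18: v0 <- (v0 + 2)               00000000000000000011111111111111
step 19: eval (v0 < (3 + (lane // 2))) 00000000000000000011111111111111
step 20: v3 <- (1 + min(v2, v3))      00000000000000000000001111111111
step 21: v0 <- (v0 + 2)               00000000000000000000001111111111
step 22: eval (v0 < (3 + (lane // 2))) 00000000000000000000001111111111
step 23: v3 <- (1 + min(v2, v3))      00000000000000000000000000111111
step 24: v0 <- (v0 + 2)               00000000000000000000000000111111
step 25: eval (v0 < (3 + (lane // 2))) 00000000000000000000000000111111
step 26: v3 <- (1 + min(v2, v3))      00000000000000000000000000000011
step 27: v0 <- (v0 + 2)               00000000000000000000000000000011
step 28: eval (v0 < (3 + (lane // 2))) 00000000000000000000000000000011
step 29: v3 <- 3                      11111111111111111111111111111111
step 30: eval ((-4 % 5) != 2)         11111111111111111111111111111111
step 31: v2 <- -6                     11111111111111111111111111111111
step 32: v3 <- -3                     11111111111111111111111111111111
step 33: v0 <- min(lane, (v2 // 4))   11111111111111111111111111111111

Answer: 34 steps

v2: -6,-6,-6,-6,-6,-6,-6,-6,-6,-6,-6,-6,-6,-6,-6,-6,-6,-6,-6,-6,-6,-6,-6,-6,-6,-6,-6,-6,-6,-6,-6,-6
v3: -3,-3,-3,-3,-3,-3,-3,-3,-3,-3,-3,-3,-3,-3,-3,-3,-3,-3,-3,-3,-3,-3,-3,-3,-3,-3,-3,-3,-3,-3,-3,-3
v0: -2,-2,-2,-2,-2,-2,-2,-2,-2,-2,-2,-2,-2,-2,-2,-2,-2,-2,-2,-2,-2,-2,-2,-2,-2,-2,-2,-2,-2,-2,-2,-2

steps = 34; useful = 704; efficiency = 704/1088 = 11/17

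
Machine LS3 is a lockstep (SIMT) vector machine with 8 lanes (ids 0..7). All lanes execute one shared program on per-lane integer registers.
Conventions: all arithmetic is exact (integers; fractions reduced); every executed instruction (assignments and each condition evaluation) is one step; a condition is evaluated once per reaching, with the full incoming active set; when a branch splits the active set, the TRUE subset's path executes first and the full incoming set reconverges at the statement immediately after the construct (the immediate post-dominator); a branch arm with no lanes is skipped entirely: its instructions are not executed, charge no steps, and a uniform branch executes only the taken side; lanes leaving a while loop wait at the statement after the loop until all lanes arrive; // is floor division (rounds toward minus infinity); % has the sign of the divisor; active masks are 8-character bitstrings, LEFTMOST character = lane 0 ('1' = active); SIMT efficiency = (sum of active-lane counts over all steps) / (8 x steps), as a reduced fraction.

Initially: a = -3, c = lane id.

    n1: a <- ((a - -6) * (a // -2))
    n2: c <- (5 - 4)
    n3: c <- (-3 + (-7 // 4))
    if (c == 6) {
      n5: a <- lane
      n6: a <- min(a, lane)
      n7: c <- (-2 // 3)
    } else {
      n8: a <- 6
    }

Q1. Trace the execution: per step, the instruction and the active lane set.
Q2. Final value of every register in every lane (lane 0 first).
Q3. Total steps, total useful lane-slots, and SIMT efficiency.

step 0: a <- ((a - -6) * (a // -2))  11111111
step 1: c <- (5 - 4)                 11111111
step 2: c <- (-3 + (-7 // 4))        11111111
step 3: eval (c == 6)                11111111
step 4: a <- 6                       11111111

Answer: 5 steps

a: 6,6,6,6,6,6,6,6
c: -5,-5,-5,-5,-5,-5,-5,-5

steps = 5; useful = 40; efficiency = 40/40 = 1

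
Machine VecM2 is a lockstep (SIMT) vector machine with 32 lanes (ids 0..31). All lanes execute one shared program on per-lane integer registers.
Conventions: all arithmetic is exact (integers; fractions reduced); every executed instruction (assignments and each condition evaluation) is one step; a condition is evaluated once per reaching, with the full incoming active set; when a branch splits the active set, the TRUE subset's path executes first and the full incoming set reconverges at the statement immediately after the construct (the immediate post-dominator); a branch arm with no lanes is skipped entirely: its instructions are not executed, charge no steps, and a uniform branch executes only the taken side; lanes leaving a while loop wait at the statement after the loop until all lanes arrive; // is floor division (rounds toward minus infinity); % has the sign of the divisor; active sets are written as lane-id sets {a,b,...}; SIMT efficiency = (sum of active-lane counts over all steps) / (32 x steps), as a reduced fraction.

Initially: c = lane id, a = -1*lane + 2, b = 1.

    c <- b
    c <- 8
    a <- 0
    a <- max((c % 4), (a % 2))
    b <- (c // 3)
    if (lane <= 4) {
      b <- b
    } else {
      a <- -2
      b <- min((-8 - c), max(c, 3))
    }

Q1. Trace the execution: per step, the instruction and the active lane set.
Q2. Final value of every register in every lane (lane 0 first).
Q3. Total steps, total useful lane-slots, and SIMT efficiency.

step 0: c <- b                       {0,1,2,3,4,5,6,7,8,9,10,11,12,13,14,15,16,17,18,19,20,21,22,23,24,25,26,27,28,29,30,31}
step 1: c <- 8                       {0,1,2,3,4,5,6,7,8,9,10,11,12,13,14,15,16,17,18,19,20,21,22,23,24,25,26,27,28,29,30,31}
step 2: a <- 0                       {0,1,2,3,4,5,6,7,8,9,10,11,12,13,14,15,16,17,18,19,20,21,22,23,24,25,26,27,28,29,30,31}
step 3: a <- max((c % 4), (a % 2))   {0,1,2,3,4,5,6,7,8,9,10,11,12,13,14,15,16,17,18,19,20,21,22,23,24,25,26,27,28,29,30,31}
step 4: b <- (c // 3)                {0,1,2,3,4,5,6,7,8,9,10,11,12,13,14,15,16,17,18,19,20,21,22,23,24,25,26,27,28,29,30,31}
step 5: eval (lane <= 4)             {0,1,2,3,4,5,6,7,8,9,10,11,12,13,14,15,16,17,18,19,20,21,22,23,24,25,26,27,28,29,30,31}
step 6: b <- b                       {0,1,2,3,4}
step 7: a <- -2                      {5,6,7,8,9,10,11,12,13,14,15,16,17,18,19,20,21,22,23,24,25,26,27,28,29,30,31}
step 8: b <- min((-8 - c), max(c, 3)) {5,6,7,8,9,10,11,12,13,14,15,16,17,18,19,20,21,22,23,24,25,26,27,28,29,30,31}

Answer: 9 steps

c: 8,8,8,8,8,8,8,8,8,8,8,8,8,8,8,8,8,8,8,8,8,8,8,8,8,8,8,8,8,8,8,8
a: 0,0,0,0,0,-2,-2,-2,-2,-2,-2,-2,-2,-2,-2,-2,-2,-2,-2,-2,-2,-2,-2,-2,-2,-2,-2,-2,-2,-2,-2,-2
b: 2,2,2,2,2,-16,-16,-16,-16,-16,-16,-16,-16,-16,-16,-16,-16,-16,-16,-16,-16,-16,-16,-16,-16,-16,-16,-16,-16,-16,-16,-16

steps = 9; useful = 251; efficiency = 251/288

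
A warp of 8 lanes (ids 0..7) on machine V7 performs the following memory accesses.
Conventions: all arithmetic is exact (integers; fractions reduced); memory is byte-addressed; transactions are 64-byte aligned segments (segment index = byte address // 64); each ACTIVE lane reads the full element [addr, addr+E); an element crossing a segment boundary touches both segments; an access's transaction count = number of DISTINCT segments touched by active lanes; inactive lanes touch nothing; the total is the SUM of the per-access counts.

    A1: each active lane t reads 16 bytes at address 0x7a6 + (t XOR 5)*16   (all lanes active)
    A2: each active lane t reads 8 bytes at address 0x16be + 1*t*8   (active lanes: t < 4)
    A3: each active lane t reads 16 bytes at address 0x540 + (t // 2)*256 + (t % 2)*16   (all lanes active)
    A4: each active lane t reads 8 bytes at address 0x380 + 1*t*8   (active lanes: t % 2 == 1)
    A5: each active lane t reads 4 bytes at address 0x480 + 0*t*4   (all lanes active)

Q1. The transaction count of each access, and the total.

A1: 3 transactions
A2: 2 transactions
A3: 4 transactions
A4: 1 transaction
A5: 1 transaction

Answer: 3,2,4,1,1; total 11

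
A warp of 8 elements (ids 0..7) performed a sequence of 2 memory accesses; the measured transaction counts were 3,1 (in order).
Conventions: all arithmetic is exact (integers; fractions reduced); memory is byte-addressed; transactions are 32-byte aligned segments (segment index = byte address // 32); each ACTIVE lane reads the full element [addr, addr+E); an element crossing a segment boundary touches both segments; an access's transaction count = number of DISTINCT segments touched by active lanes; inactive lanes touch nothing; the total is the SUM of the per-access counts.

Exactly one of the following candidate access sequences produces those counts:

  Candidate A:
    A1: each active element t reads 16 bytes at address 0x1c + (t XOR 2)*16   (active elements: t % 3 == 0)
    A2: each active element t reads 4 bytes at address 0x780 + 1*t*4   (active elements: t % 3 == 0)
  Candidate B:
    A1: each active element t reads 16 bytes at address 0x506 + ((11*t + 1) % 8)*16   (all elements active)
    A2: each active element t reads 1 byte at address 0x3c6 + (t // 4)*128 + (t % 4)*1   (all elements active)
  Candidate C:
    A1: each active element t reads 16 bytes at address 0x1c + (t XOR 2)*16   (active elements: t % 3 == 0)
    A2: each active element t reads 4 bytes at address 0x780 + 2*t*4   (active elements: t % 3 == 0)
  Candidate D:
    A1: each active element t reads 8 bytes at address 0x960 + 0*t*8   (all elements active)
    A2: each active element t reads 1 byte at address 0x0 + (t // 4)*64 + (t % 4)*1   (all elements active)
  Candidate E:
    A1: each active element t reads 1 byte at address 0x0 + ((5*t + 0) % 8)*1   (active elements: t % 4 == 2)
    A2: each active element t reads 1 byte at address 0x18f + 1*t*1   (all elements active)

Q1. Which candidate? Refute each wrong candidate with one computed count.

B: A1 gives 5 transactions, not 3
C: A2 gives 2 transactions, not 1
D: A1 gives 1 transaction, not 3
E: A1 gives 1 transaction, not 3
A: all counts match (3,1)

Answer: A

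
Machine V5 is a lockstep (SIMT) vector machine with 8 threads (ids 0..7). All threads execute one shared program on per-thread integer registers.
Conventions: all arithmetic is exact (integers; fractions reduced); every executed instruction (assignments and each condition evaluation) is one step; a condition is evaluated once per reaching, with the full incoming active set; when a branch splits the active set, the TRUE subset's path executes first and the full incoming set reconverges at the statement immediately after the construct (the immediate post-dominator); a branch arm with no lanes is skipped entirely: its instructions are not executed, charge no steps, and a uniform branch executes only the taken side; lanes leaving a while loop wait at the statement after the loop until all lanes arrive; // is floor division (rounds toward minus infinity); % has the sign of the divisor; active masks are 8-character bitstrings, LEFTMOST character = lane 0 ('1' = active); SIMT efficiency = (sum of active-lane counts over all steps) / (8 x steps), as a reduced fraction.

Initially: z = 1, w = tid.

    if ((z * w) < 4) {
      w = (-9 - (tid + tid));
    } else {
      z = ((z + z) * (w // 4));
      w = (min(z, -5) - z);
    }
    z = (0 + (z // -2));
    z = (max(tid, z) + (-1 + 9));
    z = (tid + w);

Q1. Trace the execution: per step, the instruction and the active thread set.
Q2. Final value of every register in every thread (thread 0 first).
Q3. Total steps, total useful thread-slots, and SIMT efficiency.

step 0: eval ((z * w) < 4)           11111111
step 1: w <- (-9 - (tid + tid))      11110000
step 2: z <- ((z + z) * (w // 4))    00001111
step 3: w <- (min(z, -5) - z)        00001111
step 4: z <- (0 + (z // -2))         11111111
step 5: z <- (max(tid, z) + (-1 + 9)) 11111111
step 6: z <- (tid + w)               11111111

Answer: 7 steps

z: -9,-10,-11,-12,-3,-2,-1,0
w: -9,-11,-13,-15,-7,-7,-7,-7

steps = 7; useful = 44; efficiency = 44/56 = 11/14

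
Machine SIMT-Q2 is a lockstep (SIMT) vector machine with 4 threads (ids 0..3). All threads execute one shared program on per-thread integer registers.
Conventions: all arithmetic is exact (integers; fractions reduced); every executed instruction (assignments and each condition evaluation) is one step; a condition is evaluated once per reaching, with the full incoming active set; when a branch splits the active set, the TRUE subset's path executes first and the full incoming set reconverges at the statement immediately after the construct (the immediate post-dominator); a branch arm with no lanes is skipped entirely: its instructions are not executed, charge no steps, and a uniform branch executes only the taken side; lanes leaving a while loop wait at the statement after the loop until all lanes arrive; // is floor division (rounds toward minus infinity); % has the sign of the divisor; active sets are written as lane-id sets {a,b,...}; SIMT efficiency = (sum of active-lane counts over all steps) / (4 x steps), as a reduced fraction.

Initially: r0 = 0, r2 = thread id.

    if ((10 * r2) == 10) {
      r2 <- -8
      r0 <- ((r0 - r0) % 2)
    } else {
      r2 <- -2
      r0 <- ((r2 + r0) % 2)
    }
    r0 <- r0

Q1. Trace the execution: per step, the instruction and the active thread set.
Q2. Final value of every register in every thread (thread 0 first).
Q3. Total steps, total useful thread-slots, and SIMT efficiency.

step 0: eval ((10 * r2) == 10)       {0,1,2,3}
step 1: r2 <- -8                     {1}
step 2: r0 <- ((r0 - r0) % 2)        {1}
step 3: r2 <- -2                     {0,2,3}
step 4: r0 <- ((r2 + r0) % 2)        {0,2,3}
step 5: r0 <- r0                     {0,1,2,3}

Answer: 6 steps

r0: 0,0,0,0
r2: -2,-8,-2,-2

steps = 6; useful = 16; efficiency = 16/24 = 2/3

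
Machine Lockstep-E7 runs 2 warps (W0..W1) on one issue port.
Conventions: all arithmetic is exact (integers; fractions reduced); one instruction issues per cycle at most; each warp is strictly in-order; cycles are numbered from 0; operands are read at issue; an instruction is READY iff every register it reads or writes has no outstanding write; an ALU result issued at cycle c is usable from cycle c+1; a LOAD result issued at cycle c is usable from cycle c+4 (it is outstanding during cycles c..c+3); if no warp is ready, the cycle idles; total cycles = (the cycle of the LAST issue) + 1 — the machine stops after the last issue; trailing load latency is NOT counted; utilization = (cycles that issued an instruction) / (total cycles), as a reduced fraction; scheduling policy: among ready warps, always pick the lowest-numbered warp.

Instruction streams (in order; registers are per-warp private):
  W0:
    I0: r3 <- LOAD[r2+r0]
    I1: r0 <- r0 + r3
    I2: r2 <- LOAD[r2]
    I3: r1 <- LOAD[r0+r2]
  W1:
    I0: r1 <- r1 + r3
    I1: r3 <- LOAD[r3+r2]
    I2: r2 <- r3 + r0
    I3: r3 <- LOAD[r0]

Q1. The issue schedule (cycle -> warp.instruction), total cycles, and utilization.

cycle 0: W0.I0
cycle 1: W1.I0
cycle 2: W1.I1
cycle 3: idle
cycle 4: W0.I1
cycle 5: W0.I2
cycle 6: W1.I2
cycle 7: W1.I3
cycle 8: idle
cycle 9: W0.I3

Answer: 10 cycles, utilization 4/5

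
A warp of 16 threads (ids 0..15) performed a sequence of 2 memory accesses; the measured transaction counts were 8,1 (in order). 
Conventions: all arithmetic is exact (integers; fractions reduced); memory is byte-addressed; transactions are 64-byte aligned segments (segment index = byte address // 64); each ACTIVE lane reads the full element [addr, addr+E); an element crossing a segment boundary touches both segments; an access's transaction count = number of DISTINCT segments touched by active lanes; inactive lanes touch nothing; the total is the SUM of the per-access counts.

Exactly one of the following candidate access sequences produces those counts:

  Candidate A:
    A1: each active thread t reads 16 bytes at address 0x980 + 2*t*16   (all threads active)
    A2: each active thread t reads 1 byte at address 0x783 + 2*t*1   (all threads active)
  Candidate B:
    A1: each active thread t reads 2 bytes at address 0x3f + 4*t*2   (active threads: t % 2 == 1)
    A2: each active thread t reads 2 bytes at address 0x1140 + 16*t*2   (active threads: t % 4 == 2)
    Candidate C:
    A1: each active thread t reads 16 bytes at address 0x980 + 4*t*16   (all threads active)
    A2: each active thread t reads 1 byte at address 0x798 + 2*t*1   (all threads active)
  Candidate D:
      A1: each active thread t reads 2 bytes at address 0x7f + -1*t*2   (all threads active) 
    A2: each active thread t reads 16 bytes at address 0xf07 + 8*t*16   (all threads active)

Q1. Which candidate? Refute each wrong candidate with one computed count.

B: A1 gives 2 transactions, not 8
C: A1 gives 16 transactions, not 8
D: A1 gives 2 transactions, not 8
A: all counts match (8,1)

Answer: A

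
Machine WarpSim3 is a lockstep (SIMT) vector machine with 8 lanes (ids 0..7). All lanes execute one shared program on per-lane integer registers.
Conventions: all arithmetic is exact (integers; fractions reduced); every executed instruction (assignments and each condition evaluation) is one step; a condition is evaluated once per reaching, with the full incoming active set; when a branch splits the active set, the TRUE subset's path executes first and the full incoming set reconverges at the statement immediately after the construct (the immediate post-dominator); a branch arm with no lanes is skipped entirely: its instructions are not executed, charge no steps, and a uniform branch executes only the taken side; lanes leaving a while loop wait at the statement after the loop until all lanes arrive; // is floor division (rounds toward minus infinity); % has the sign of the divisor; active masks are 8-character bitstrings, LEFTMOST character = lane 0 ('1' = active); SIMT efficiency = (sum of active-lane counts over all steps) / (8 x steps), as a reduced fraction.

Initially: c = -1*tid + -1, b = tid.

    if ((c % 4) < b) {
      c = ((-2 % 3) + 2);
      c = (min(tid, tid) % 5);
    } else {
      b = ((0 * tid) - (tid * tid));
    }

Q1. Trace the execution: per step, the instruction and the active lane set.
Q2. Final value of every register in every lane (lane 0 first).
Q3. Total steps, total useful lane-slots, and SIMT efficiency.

step 0: eval ((c % 4) < b)           11111111
step 1: c <- ((-2 % 3) + 2)          00111111
step 2: c <- (min(tid, tid) % 5)     00111111
step 3: b <- ((0 * tid) - (tid * tid)) 11000000

Answer: 4 steps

c: -1,-2,2,3,4,0,1,2
b: 0,-1,2,3,4,5,6,7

steps = 4; useful = 22; efficiency = 22/32 = 11/16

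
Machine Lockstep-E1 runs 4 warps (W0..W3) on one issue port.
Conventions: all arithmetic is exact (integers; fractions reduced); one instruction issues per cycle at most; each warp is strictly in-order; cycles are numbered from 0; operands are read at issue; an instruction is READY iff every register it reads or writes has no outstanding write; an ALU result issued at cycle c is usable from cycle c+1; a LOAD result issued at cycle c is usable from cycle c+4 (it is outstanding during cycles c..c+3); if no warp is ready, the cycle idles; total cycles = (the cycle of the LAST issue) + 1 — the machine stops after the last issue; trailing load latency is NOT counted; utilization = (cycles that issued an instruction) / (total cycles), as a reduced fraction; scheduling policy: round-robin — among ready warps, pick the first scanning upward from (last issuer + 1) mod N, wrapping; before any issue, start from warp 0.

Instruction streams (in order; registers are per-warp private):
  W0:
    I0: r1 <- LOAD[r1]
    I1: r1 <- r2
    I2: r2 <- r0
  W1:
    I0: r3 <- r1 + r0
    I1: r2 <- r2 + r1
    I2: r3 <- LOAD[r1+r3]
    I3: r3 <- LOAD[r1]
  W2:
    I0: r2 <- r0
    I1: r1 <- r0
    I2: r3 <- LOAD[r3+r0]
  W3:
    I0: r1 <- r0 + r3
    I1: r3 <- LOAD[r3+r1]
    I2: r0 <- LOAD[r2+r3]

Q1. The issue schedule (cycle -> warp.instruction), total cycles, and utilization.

cycle 0: W0.I0
cycle 1: W1.I0
cycle 2: W2.I0
cycle 3: W3.I0
cycle 4: W0.I1
cycle 5: W1.I1
cycle 6: W2.I1
cycle 7: W3.I1
cycle 8: W0.I2
cycle 9: W1.I2
cycle 10: W2.I2
cycle 11: W3.I2
cycle 12: idle
cycle 13: W1.I3

Answer: 14 cycles, utilization 13/14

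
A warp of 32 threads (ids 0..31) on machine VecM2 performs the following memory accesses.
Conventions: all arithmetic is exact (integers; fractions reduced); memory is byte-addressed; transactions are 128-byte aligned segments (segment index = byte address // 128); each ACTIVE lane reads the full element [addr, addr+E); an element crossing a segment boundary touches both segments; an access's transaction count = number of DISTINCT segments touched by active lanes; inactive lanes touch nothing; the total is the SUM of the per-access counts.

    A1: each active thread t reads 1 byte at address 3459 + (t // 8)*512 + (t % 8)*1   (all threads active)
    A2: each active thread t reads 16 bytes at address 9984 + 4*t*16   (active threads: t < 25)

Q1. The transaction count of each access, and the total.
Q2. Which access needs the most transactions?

A1: 4 transactions
A2: 13 transactions

Answer: 4,13; total 17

Answer: A2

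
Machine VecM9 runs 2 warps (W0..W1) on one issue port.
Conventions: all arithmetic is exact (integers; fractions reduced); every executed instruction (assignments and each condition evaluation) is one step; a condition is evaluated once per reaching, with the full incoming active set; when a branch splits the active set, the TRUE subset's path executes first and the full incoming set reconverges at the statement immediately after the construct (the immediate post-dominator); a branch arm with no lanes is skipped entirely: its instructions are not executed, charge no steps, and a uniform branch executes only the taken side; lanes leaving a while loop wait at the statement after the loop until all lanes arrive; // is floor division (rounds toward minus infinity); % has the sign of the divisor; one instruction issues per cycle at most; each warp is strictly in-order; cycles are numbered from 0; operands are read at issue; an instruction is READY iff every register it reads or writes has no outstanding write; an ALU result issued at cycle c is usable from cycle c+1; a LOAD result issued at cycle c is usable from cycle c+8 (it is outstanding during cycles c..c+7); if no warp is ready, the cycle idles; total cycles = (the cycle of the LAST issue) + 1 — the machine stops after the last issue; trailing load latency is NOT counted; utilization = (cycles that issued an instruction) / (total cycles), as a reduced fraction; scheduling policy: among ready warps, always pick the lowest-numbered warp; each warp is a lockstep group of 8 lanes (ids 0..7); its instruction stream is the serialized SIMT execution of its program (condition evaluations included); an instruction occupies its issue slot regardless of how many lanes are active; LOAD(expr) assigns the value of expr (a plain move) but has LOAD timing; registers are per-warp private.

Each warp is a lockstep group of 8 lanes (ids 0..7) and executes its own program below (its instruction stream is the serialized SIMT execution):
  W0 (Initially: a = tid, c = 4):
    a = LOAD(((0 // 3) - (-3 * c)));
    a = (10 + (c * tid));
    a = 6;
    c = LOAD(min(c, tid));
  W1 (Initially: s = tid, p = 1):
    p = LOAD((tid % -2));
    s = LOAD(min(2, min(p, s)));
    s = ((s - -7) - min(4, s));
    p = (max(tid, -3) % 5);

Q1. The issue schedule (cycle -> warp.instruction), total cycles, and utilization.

cycle 0: W0.I0
cycle 1: W1.I0
cycle 2: idle
cycle 3: idle
cycle 4: idle
cycle 5: idle
cycle 6: idle
cycle 7: idle
cycle 8: W0.I1
cycle 9: W0.I2
cycle 10: W0.I3
cycle 11: W1.I1
cycle 12: idle
cycle 13: idle
cycle 14: idle
cycle 15: idle
cycle 16: idle
cycle 17: idle
cycle 18: idle
cycle 19: W1.I2
cycle 20: W1.I3

Answer: 21 cycles, utilization 8/21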